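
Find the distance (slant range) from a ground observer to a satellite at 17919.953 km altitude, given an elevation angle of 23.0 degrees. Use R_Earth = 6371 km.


h = 17919.953 km, el = 23.0 deg
d = -R_E*sin(el) + sqrt((R_E*sin(el))^2 + 2*R_E*h + h^2)
d = -6371.0000*sin(0.4014257) + sqrt((6371.0000*0.3907311)^2 + 2*6371.0000*17919.953 + 17919.953^2)
d = 21083.0428 km

21083.0428 km


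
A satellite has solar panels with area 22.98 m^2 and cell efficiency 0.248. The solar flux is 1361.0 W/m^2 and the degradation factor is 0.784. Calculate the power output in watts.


P = area * eta * S * degradation
P = 22.98 * 0.248 * 1361.0 * 0.784
P = 6081.0125 W

6081.0125 W


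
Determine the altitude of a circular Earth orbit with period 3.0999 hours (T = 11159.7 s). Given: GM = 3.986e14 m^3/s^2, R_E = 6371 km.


T = 11159.7 s
r = (mu*T^2/(4*pi^2))^(1/3) = (3.986e14 * 11159.7^2 / (4*pi^2))^(1/3)
r = 1.0793464e+07 m = 10793.4645 km
alt = r - R_E = 10793.4645 - 6371 = 4422.4645 km

4422.4645 km


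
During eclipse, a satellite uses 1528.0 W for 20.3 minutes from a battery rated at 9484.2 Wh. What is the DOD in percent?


E_used = P * t / 60 = 1528.0 * 20.3 / 60 = 516.9733 Wh
DOD = E_used / E_total * 100 = 516.9733 / 9484.2 * 100
DOD = 5.4509 %

5.4509 %


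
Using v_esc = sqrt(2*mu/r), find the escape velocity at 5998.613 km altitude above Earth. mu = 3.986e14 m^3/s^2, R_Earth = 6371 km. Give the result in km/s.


r = 6371.0 + 5998.613 = 12369.6130 km = 1.2369613e+07 m
v_esc = sqrt(2*mu/r) = sqrt(2*3.986e14 / 1.2369613e+07)
v_esc = 8027.9672 m/s = 8.0280 km/s

8.0280 km/s


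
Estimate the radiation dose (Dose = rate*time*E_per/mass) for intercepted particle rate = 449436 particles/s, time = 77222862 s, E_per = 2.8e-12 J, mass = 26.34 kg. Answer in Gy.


Total energy deposited = rate * time * E_per
  = 449436 * 77222862 * 2.8e-12 = 97.1789 J
Dose = E_total / mass = 97.1789 / 26.34
Dose = 3.6894 Gy

3.6894 Gy


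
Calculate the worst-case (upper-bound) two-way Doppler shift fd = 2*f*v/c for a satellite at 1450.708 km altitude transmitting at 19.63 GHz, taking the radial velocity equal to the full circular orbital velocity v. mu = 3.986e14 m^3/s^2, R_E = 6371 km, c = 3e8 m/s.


r = 7.821708e+06 m
v = sqrt(mu/r) = 7138.6789 m/s (worst-case radial velocity)
f = 19.63 GHz = 1.963e+10 Hz
fd = 2*f*v/c = 2*1.963e+10*7138.6789/3.0e+08
fd = 934215.1122 Hz

934215.1122 Hz


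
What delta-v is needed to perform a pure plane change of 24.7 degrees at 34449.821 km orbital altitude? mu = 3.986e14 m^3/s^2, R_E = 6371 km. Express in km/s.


r = 40820.8210 km = 4.0820821e+07 m
V = sqrt(mu/r) = 3124.8400 m/s
di = 24.7 deg = 0.4310963 rad
dV = 2*V*sin(di/2) = 2*3124.8400*sin(0.2155482)
dV = 1336.6999 m/s = 1.3367 km/s

1.3367 km/s


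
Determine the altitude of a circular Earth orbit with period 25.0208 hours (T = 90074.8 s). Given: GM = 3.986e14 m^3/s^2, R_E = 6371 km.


T = 90074.8 s
r = (mu*T^2/(4*pi^2))^(1/3) = (3.986e14 * 90074.8^2 / (4*pi^2))^(1/3)
r = 4.3430489e+07 m = 43430.4894 km
alt = r - R_E = 43430.4894 - 6371 = 37059.4894 km

37059.4894 km


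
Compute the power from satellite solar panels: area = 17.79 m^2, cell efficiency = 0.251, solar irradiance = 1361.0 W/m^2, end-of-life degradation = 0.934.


P = area * eta * S * degradation
P = 17.79 * 0.251 * 1361.0 * 0.934
P = 5676.1606 W

5676.1606 W


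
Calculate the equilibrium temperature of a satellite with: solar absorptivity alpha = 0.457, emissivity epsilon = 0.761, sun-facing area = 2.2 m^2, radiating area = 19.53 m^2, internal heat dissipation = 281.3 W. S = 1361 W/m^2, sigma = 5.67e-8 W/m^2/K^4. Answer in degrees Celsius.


Numerator = alpha*S*A_sun + Q_int = 0.457*1361*2.2 + 281.3 = 1649.6494 W
Denominator = eps*sigma*A_rad = 0.761*5.67e-8*19.53 = 8.4269411e-07 W/K^4
T^4 = 1.9575898e+09 K^4
T = 210.3441 K = -62.8059 C

-62.8059 degrees Celsius


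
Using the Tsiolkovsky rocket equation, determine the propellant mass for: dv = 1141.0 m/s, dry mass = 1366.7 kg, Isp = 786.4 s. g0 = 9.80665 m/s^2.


ve = Isp * g0 = 786.4 * 9.80665 = 7711.949560 m/s
mass ratio = exp(dv/ve) = exp(1141.0/7711.949560) = 1.15945749
m_prop = m_dry * (mr - 1) = 1366.7 * (1.15945749 - 1)
m_prop = 217.9305 kg

217.9305 kg


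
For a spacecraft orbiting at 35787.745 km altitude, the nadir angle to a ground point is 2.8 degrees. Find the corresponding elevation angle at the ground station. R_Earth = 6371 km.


r = R_E + alt = 42158.7450 km
Law of sines in the satellite / Earth-center / ground-point triangle:
  sin(nadir)/R_E = sin(90 + el)/r  =>  cos(el) = (r/R_E)*sin(nadir)
cos(el) = (42158.7450 / 6371.0000) * sin(2.8 deg) = 0.323253
el = arccos(0.323253) = 71.1402 deg
(Earth-central angle = 90 - nadir - el = 16.0598 deg)

71.1402 degrees


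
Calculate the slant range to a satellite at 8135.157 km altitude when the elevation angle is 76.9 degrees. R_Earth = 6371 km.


h = 8135.157 km, el = 76.9 deg
d = -R_E*sin(el) + sqrt((R_E*sin(el))^2 + 2*R_E*h + h^2)
d = -6371.0000*sin(1.3422) + sqrt((6371.0000*0.973976)^2 + 2*6371.0000*8135.157 + 8135.157^2)
d = 8228.9069 km

8228.9069 km


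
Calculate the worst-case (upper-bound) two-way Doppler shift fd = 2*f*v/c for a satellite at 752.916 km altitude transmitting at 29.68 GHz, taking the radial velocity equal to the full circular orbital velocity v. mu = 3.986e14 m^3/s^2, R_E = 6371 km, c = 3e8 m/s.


r = 7.123916e+06 m
v = sqrt(mu/r) = 7480.1318 m/s (worst-case radial velocity)
f = 29.68 GHz = 2.968e+10 Hz
fd = 2*f*v/c = 2*2.968e+10*7480.1318/3.0e+08
fd = 1.4800688e+06 Hz

1.4801e+06 Hz


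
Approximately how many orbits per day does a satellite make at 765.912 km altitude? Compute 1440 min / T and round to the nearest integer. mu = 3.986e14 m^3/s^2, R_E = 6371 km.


r = 7.136912e+06 m
T = 2*pi*sqrt(r^3/mu) = 6000.3521 s = 100.0059 min
revs/day = 1440 / 100.0059 = 14.3992
Rounded: 14 revolutions per day

14 revolutions per day


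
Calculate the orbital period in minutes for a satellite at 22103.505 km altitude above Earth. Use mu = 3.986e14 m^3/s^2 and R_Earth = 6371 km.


r = 28474.5050 km = 2.8474505e+07 m
T = 2*pi*sqrt(r^3/mu) = 2*pi*sqrt(2.3087056e+22 / 3.986e14)
T = 47818.4501 s = 796.9742 min

796.9742 minutes


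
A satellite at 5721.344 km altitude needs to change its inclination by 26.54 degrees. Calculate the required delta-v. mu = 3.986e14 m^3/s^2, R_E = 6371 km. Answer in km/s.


r = 12092.3440 km = 1.2092344e+07 m
V = sqrt(mu/r) = 5741.3418 m/s
di = 26.54 deg = 0.4632104 rad
dV = 2*V*sin(di/2) = 2*5741.3418*sin(0.2316052)
dV = 2635.7369 m/s = 2.6357 km/s

2.6357 km/s


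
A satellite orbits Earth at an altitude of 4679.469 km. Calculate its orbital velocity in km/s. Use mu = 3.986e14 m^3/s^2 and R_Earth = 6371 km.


r = R_E + alt = 6371.0 + 4679.469 = 11050.4690 km = 1.1050469e+07 m
v = sqrt(mu/r) = sqrt(3.986e14 / 1.1050469e+07) = 6005.9027 m/s = 6.0059 km/s

6.0059 km/s


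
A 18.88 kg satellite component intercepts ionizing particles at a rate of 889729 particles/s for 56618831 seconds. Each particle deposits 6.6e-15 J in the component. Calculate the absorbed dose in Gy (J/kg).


Total energy deposited = rate * time * E_per
  = 889729 * 56618831 * 6.6e-15 = 0.3324777 J
Dose = E_total / mass = 0.3324777 / 18.88
Dose = 0.01761005 Gy

0.0176 Gy


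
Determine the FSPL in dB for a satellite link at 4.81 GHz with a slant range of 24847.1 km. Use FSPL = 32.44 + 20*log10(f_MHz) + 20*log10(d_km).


f = 4.81 GHz = 4810.0000 MHz
d = 24847.1 km
FSPL = 32.44 + 20*log10(4810.0000) + 20*log10(24847.1)
FSPL = 32.44 + 73.6429 + 87.9055
FSPL = 193.9884 dB

193.9884 dB


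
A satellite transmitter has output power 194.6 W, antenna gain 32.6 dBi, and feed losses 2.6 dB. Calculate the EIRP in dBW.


Pt = 194.6 W = 22.8914 dBW
EIRP = Pt_dBW + Gt - losses = 22.8914 + 32.6 - 2.6 = 52.8914 dBW

52.8914 dBW


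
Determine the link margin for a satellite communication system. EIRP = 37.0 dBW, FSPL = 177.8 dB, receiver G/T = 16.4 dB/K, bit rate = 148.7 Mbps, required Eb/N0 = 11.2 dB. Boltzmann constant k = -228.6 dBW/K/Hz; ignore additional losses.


C/N0 = EIRP - FSPL + G/T - k = 37.0 - 177.8 + 16.4 - (-228.6)
C/N0 = 104.2000 dB-Hz
R_b = 148.7 Mbps = 1.487e+08 bps -> 10*log10(R_b) = 81.7231 dB-Hz
Eb/N0 = C/N0 - 10*log10(R_b) = 104.2000 - 81.7231 = 22.4769 dB
Margin = Eb/N0 - Eb/N0_req = 22.4769 - 11.2 = 11.2769 dB (link closes)

11.2769 dB


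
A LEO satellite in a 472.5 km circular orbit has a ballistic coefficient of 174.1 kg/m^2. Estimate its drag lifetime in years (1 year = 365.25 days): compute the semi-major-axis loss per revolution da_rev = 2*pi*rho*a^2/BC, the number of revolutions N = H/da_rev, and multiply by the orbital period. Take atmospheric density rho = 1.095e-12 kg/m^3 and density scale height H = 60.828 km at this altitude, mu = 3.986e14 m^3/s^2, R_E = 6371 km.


a = R_E + alt = 6843.5000 km = 6.8435e+06 m
da_rev = 2*pi*rho*a^2/BC = 2*pi*1.095e-12*(6.8435e+06)^2/174.1 = 1.850767 m per revolution
N = H/da_rev = 60828.0000 m / 1.850767 m = 32866.3728 revolutions
P = 2*pi*sqrt(a^3/mu) = 5634.1529 s
lifetime = N*P = 32866.3728 * 5634.1529 = 1.8517417e+08 s = 2143.2196 days
years = 2143.2196 / 365.25 = 5.8678 years

5.8678 years


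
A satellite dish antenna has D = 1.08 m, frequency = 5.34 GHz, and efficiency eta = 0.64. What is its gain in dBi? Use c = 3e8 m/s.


lambda = c/f = 3e8 / 5.34e+09 = 0.05617978 m
G = eta*(pi*D/lambda)^2 = 0.64*(pi*1.08/0.05617978)^2
G = 2334.3568 (linear)
G = 10*log10(2334.3568) = 33.6817 dBi

33.6817 dBi


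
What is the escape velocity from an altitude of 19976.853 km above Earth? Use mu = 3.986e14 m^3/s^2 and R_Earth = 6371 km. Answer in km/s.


r = 6371.0 + 19976.853 = 26347.8530 km = 2.6347853e+07 m
v_esc = sqrt(2*mu/r) = sqrt(2*3.986e14 / 2.6347853e+07)
v_esc = 5500.6122 m/s = 5.5006 km/s

5.5006 km/s


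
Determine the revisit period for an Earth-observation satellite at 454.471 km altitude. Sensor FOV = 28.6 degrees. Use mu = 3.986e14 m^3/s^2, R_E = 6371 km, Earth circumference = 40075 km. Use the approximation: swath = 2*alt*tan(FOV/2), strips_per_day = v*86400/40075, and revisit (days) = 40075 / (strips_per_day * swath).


swath = 2*454.471*tan(0.2495821) = 231.6864 km
v = sqrt(mu/r) = 7641.9173 m/s = 7.6419 km/s
strips/day = v*86400/40075 = 7.6419*86400/40075 = 16.4756
coverage/day = strips * swath = 16.4756 * 231.6864 = 3817.1841 km
revisit = 40075 / 3817.1841 = 10.4986 days

10.4986 days


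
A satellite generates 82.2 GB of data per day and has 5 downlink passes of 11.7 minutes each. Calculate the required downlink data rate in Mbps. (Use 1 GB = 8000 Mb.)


total contact time = 5 * 11.7 * 60 = 3510.0000 s
data = 82.2 GB = 657600.0000 Mb
rate = 657600.0000 / 3510.0000 = 187.3504 Mbps

187.3504 Mbps


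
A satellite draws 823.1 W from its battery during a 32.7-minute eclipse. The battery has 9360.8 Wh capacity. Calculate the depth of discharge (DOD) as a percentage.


E_used = P * t / 60 = 823.1 * 32.7 / 60 = 448.5895 Wh
DOD = E_used / E_total * 100 = 448.5895 / 9360.8 * 100
DOD = 4.7922 %

4.7922 %


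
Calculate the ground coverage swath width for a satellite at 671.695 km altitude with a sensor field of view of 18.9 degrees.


FOV = 18.9 deg = 0.3298672 rad
swath = 2 * alt * tan(FOV/2) = 2 * 671.695 * tan(0.1649336)
swath = 2 * 671.695 * 0.1664456
swath = 223.6014 km

223.6014 km


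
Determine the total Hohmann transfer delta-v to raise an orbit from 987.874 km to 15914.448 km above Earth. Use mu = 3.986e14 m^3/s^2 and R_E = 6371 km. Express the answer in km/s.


r1 = 7358.8740 km = 7.358874e+06 m
r2 = 22285.4480 km = 2.2285448e+07 m
dv1 = sqrt(mu/r1)*(sqrt(2*r2/(r1+r2)) - 1) = 1664.6423 m/s
dv2 = sqrt(mu/r2)*(1 - sqrt(2*r1/(r1+r2))) = 1249.2550 m/s
total dv = |dv1| + |dv2| = 1664.6423 + 1249.2550 = 2913.8972 m/s = 2.9139 km/s

2.9139 km/s


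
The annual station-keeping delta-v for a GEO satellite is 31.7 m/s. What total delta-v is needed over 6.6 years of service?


dV = rate * years = 31.7 * 6.6
dV = 209.2200 m/s

209.2200 m/s


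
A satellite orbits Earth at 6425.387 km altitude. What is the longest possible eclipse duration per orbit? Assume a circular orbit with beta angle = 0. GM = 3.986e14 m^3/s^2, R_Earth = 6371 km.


r = 12796.3870 km
T = 240.0994 min
Eclipse fraction = arcsin(R_E/r)/pi = arcsin(6371.0000/12796.3870)/pi
= arcsin(0.4978749)/pi = 0.1658861
Eclipse duration = 0.1658861 * 240.0994 = 39.8292 min

39.8292 minutes


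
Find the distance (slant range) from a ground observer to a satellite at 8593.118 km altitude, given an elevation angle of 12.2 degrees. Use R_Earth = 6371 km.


h = 8593.118 km, el = 12.2 deg
d = -R_E*sin(el) + sqrt((R_E*sin(el))^2 + 2*R_E*h + h^2)
d = -6371.0000*sin(0.2129302) + sqrt((6371.0000*0.2113248)^2 + 2*6371.0000*8593.118 + 8593.118^2)
d = 12260.5541 km

12260.5541 km


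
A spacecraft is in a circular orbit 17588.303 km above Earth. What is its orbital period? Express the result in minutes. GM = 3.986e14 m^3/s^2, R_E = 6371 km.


r = 23959.3030 km = 2.3959303e+07 m
T = 2*pi*sqrt(r^3/mu) = 2*pi*sqrt(1.3753795e+22 / 3.986e14)
T = 36908.1682 s = 615.1361 min

615.1361 minutes


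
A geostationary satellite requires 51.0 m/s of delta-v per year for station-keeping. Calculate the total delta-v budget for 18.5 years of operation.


dV = rate * years = 51.0 * 18.5
dV = 943.5000 m/s

943.5000 m/s


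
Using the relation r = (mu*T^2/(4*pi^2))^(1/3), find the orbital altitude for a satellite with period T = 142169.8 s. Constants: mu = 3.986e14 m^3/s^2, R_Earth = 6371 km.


T = 142169.8 s
r = (mu*T^2/(4*pi^2))^(1/3) = (3.986e14 * 142169.8^2 / (4*pi^2))^(1/3)
r = 5.8874978e+07 m = 58874.9775 km
alt = r - R_E = 58874.9775 - 6371 = 52503.9775 km

52503.9775 km


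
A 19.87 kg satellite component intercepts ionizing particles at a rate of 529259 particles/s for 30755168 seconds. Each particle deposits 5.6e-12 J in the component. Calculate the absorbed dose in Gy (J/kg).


Total energy deposited = rate * time * E_per
  = 529259 * 30755168 * 5.6e-12 = 91.1537 J
Dose = E_total / mass = 91.1537 / 19.87
Dose = 4.5875 Gy

4.5875 Gy


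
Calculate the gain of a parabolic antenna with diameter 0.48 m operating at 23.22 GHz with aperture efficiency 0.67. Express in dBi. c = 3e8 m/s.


lambda = c/f = 3e8 / 2.322e+10 = 0.0129199 m
G = eta*(pi*D/lambda)^2 = 0.67*(pi*0.48/0.0129199)^2
G = 9127.2289 (linear)
G = 10*log10(9127.2289) = 39.6034 dBi

39.6034 dBi


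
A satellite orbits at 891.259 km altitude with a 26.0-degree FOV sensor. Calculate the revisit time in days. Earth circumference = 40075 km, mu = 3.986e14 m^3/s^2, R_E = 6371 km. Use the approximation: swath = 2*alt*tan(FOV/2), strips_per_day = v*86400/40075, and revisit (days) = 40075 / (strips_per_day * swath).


swath = 2*891.259*tan(0.2268928) = 411.5267 km
v = sqrt(mu/r) = 7408.5426 m/s = 7.4085 km/s
strips/day = v*86400/40075 = 7.4085*86400/40075 = 15.9725
coverage/day = strips * swath = 15.9725 * 411.5267 = 6573.1118 km
revisit = 40075 / 6573.1118 = 6.0968 days

6.0968 days


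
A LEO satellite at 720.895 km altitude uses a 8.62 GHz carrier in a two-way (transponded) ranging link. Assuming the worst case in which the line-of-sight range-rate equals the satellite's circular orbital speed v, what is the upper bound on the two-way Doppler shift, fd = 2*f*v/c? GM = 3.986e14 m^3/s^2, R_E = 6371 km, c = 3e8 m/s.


r = 7.091895e+06 m
v = sqrt(mu/r) = 7496.9998 m/s (worst-case radial velocity)
f = 8.62 GHz = 8.62e+09 Hz
fd = 2*f*v/c = 2*8.62e+09*7496.9998/3.0e+08
fd = 430827.5879 Hz

430827.5879 Hz


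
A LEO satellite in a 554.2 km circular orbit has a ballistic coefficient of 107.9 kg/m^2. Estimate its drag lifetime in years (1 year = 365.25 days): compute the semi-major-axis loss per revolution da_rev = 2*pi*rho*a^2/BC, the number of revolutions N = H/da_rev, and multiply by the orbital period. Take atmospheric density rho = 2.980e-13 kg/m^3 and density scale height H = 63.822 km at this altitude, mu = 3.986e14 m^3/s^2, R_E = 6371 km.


a = R_E + alt = 6925.2000 km = 6.9252e+06 m
da_rev = 2*pi*rho*a^2/BC = 2*pi*2.980e-13*(6.9252e+06)^2/107.9 = 0.832222261 m per revolution
N = H/da_rev = 63822.0000 m / 0.832222261 m = 76688.6480 revolutions
P = 2*pi*sqrt(a^3/mu) = 5735.3470 s
lifetime = N*P = 76688.6480 * 5735.3470 = 4.3983601e+08 s = 5090.6946 days
years = 5090.6946 / 365.25 = 13.9376 years

13.9376 years


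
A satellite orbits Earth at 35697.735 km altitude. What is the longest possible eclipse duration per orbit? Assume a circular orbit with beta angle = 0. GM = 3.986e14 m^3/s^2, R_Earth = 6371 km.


r = 42068.7350 km
T = 1431.1961 min
Eclipse fraction = arcsin(R_E/r)/pi = arcsin(6371.0000/42068.7350)/pi
= arcsin(0.1514426)/pi = 0.04839188
Eclipse duration = 0.04839188 * 1431.1961 = 69.2583 min

69.2583 minutes


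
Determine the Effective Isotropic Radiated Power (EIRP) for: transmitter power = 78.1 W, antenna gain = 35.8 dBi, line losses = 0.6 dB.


Pt = 78.1 W = 18.9265 dBW
EIRP = Pt_dBW + Gt - losses = 18.9265 + 35.8 - 0.6 = 54.1265 dBW

54.1265 dBW


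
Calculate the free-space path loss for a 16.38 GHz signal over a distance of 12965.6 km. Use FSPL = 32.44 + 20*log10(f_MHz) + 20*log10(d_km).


f = 16.38 GHz = 16380.0000 MHz
d = 12965.6 km
FSPL = 32.44 + 20*log10(16380.0000) + 20*log10(12965.6)
FSPL = 32.44 + 84.2863 + 82.2559
FSPL = 198.9821 dB

198.9821 dB


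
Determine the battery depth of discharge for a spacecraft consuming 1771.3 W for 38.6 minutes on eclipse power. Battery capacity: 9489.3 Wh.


E_used = P * t / 60 = 1771.3 * 38.6 / 60 = 1139.5363 Wh
DOD = E_used / E_total * 100 = 1139.5363 / 9489.3 * 100
DOD = 12.0086 %

12.0086 %


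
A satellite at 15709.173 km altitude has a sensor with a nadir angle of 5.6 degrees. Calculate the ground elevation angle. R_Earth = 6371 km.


r = R_E + alt = 22080.1730 km
Law of sines in the satellite / Earth-center / ground-point triangle:
  sin(nadir)/R_E = sin(90 + el)/r  =>  cos(el) = (r/R_E)*sin(nadir)
cos(el) = (22080.1730 / 6371.0000) * sin(5.6 deg) = 0.3381961
el = arccos(0.3381961) = 70.2330 deg
(Earth-central angle = 90 - nadir - el = 14.1670 deg)

70.2330 degrees


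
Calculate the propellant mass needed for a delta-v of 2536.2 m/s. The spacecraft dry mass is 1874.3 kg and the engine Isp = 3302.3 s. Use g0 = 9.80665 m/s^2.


ve = Isp * g0 = 3302.3 * 9.80665 = 32384.500295 m/s
mass ratio = exp(dv/ve) = exp(2536.2/32384.500295) = 1.08146353
m_prop = m_dry * (mr - 1) = 1874.3 * (1.08146353 - 1)
m_prop = 152.6871 kg

152.6871 kg


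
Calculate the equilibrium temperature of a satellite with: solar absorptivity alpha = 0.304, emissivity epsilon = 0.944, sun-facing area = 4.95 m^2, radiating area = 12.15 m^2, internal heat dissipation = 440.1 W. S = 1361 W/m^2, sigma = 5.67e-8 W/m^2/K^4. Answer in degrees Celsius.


Numerator = alpha*S*A_sun + Q_int = 0.304*1361*4.95 + 440.1 = 2488.1328 W
Denominator = eps*sigma*A_rad = 0.944*5.67e-8*12.15 = 6.5032632e-07 W/K^4
T^4 = 3.8259759e+09 K^4
T = 248.7056 K = -24.4444 C

-24.4444 degrees Celsius


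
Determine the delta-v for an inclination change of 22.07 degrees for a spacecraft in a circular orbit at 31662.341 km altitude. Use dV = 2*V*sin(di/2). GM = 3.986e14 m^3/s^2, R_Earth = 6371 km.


r = 38033.3410 km = 3.8033341e+07 m
V = sqrt(mu/r) = 3237.3258 m/s
di = 22.07 deg = 0.3851942 rad
dV = 2*V*sin(di/2) = 2*3237.3258*sin(0.1925971)
dV = 1239.3040 m/s = 1.2393 km/s

1.2393 km/s


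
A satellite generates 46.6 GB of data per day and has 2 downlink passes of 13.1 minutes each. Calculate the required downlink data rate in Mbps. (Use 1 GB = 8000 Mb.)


total contact time = 2 * 13.1 * 60 = 1572.0000 s
data = 46.6 GB = 372800.0000 Mb
rate = 372800.0000 / 1572.0000 = 237.1501 Mbps

237.1501 Mbps


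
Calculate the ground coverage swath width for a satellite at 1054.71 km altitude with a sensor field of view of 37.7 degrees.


FOV = 37.7 deg = 0.6579891 rad
swath = 2 * alt * tan(FOV/2) = 2 * 1054.71 * tan(0.3289946)
swath = 2 * 1054.71 * 0.3414019
swath = 720.1599 km

720.1599 km


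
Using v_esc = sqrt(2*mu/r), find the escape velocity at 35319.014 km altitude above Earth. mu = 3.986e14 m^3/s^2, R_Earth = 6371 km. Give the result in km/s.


r = 6371.0 + 35319.014 = 41690.0140 km = 4.1690014e+07 m
v_esc = sqrt(2*mu/r) = sqrt(2*3.986e14 / 4.1690014e+07)
v_esc = 4372.8807 m/s = 4.3729 km/s

4.3729 km/s


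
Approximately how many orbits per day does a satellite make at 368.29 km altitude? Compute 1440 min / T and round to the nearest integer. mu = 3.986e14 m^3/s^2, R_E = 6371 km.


r = 6.73929e+06 m
T = 2*pi*sqrt(r^3/mu) = 5505.9522 s = 91.7659 min
revs/day = 1440 / 91.7659 = 15.6921
Rounded: 16 revolutions per day

16 revolutions per day


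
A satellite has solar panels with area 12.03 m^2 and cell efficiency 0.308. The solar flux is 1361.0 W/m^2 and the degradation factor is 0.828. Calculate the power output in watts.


P = area * eta * S * degradation
P = 12.03 * 0.308 * 1361.0 * 0.828
P = 4175.4646 W

4175.4646 W


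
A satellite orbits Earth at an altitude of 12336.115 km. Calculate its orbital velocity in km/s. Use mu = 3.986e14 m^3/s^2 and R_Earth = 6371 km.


r = R_E + alt = 6371.0 + 12336.115 = 18707.1150 km = 1.8707115e+07 m
v = sqrt(mu/r) = sqrt(3.986e14 / 1.8707115e+07) = 4615.9940 m/s = 4.6160 km/s

4.6160 km/s


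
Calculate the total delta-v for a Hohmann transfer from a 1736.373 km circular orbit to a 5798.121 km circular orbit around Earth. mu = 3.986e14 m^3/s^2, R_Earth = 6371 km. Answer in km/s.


r1 = 8107.3730 km = 8.107373e+06 m
r2 = 12169.1210 km = 1.2169121e+07 m
dv1 = sqrt(mu/r1)*(sqrt(2*r2/(r1+r2)) - 1) = 670.2585 m/s
dv2 = sqrt(mu/r2)*(1 - sqrt(2*r1/(r1+r2))) = 605.2322 m/s
total dv = |dv1| + |dv2| = 670.2585 + 605.2322 = 1275.4906 m/s = 1.2755 km/s

1.2755 km/s


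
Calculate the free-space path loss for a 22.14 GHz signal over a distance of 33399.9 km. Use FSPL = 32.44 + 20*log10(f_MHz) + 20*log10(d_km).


f = 22.14 GHz = 22140.0000 MHz
d = 33399.9 km
FSPL = 32.44 + 20*log10(22140.0000) + 20*log10(33399.9)
FSPL = 32.44 + 86.9036 + 90.4749
FSPL = 209.8185 dB

209.8185 dB


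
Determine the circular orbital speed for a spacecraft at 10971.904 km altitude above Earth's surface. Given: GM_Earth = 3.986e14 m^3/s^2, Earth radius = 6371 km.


r = R_E + alt = 6371.0 + 10971.904 = 17342.9040 km = 1.7342904e+07 m
v = sqrt(mu/r) = sqrt(3.986e14 / 1.7342904e+07) = 4794.1072 m/s = 4.7941 km/s

4.7941 km/s


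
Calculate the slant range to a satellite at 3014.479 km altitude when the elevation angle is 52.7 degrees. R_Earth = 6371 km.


h = 3014.479 km, el = 52.7 deg
d = -R_E*sin(el) + sqrt((R_E*sin(el))^2 + 2*R_E*h + h^2)
d = -6371.0000*sin(0.9197885) + sqrt((6371.0000*0.7954735)^2 + 2*6371.0000*3014.479 + 3014.479^2)
d = 3486.6752 km

3486.6752 km


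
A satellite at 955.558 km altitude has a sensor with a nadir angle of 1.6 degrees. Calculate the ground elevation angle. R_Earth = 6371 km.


r = R_E + alt = 7326.5580 km
Law of sines in the satellite / Earth-center / ground-point triangle:
  sin(nadir)/R_E = sin(90 + el)/r  =>  cos(el) = (r/R_E)*sin(nadir)
cos(el) = (7326.5580 / 6371.0000) * sin(1.6 deg) = 0.03210948
el = arccos(0.03210948) = 88.1599 deg
(Earth-central angle = 90 - nadir - el = 0.240054 deg)

88.1599 degrees


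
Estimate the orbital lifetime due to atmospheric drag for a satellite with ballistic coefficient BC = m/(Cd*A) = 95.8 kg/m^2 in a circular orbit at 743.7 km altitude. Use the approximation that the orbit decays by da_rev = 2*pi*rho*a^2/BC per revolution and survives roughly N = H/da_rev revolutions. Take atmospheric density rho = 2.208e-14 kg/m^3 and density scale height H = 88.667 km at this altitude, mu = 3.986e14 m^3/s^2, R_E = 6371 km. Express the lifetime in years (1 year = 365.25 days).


a = R_E + alt = 7114.7000 km = 7.1147e+06 m
da_rev = 2*pi*rho*a^2/BC = 2*pi*2.208e-14*(7.1147e+06)^2/95.8 = 0.073303821 m per revolution
N = H/da_rev = 88667.0000 m / 0.073303821 m = 1.2095822e+06 revolutions
P = 2*pi*sqrt(a^3/mu) = 5972.3618 s
lifetime = N*P = 1.2095822e+06 * 5972.3618 = 7.2240628e+09 s = 83611.8377 days
years = 83611.8377 / 365.25 = 228.9167 years

228.9167 years


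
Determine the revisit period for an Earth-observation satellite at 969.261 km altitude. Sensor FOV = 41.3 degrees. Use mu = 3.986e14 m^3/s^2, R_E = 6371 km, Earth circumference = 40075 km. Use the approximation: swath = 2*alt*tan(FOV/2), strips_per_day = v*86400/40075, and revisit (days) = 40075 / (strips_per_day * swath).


swath = 2*969.261*tan(0.3604105) = 730.5738 km
v = sqrt(mu/r) = 7369.0736 m/s = 7.3691 km/s
strips/day = v*86400/40075 = 7.3691*86400/40075 = 15.8874
coverage/day = strips * swath = 15.8874 * 730.5738 = 11606.9262 km
revisit = 40075 / 11606.9262 = 3.4527 days

3.4527 days


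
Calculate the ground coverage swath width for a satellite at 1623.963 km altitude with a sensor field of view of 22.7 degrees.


FOV = 22.7 deg = 0.3961897 rad
swath = 2 * alt * tan(FOV/2) = 2 * 1623.963 * tan(0.1980949)
swath = 2 * 1623.963 * 0.2007274
swath = 651.9477 km

651.9477 km


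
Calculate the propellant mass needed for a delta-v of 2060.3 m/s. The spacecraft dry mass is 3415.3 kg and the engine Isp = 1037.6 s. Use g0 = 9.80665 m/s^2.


ve = Isp * g0 = 1037.6 * 9.80665 = 10175.380040 m/s
mass ratio = exp(dv/ve) = exp(2060.3/10175.380040) = 1.22443428
m_prop = m_dry * (mr - 1) = 3415.3 * (1.22443428 - 1)
m_prop = 766.5104 kg

766.5104 kg


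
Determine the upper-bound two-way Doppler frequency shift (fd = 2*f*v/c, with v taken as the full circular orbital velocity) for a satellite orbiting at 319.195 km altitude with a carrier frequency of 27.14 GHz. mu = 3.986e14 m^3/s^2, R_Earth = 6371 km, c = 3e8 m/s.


r = 6.690195e+06 m
v = sqrt(mu/r) = 7718.7906 m/s (worst-case radial velocity)
f = 27.14 GHz = 2.714e+10 Hz
fd = 2*f*v/c = 2*2.714e+10*7718.7906/3.0e+08
fd = 1.3965865e+06 Hz

1.3966e+06 Hz


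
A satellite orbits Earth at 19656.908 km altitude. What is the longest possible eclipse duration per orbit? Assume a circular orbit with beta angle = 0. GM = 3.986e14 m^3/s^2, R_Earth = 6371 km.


r = 26027.9080 km
T = 696.4964 min
Eclipse fraction = arcsin(R_E/r)/pi = arcsin(6371.0000/26027.9080)/pi
= arcsin(0.2447757)/pi = 0.07871433
Eclipse duration = 0.07871433 * 696.4964 = 54.8242 min

54.8242 minutes


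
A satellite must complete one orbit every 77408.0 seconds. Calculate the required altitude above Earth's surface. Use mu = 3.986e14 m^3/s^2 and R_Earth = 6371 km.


T = 77408.0 s
r = (mu*T^2/(4*pi^2))^(1/3) = (3.986e14 * 77408.0^2 / (4*pi^2))^(1/3)
r = 3.9256938e+07 m = 39256.9375 km
alt = r - R_E = 39256.9375 - 6371 = 32885.9375 km

32885.9375 km


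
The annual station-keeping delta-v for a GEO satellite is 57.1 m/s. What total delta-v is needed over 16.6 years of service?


dV = rate * years = 57.1 * 16.6
dV = 947.8600 m/s

947.8600 m/s


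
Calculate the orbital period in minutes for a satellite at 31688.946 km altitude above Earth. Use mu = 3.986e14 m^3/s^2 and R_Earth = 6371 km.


r = 38059.9460 km = 3.8059946e+07 m
T = 2*pi*sqrt(r^3/mu) = 2*pi*sqrt(5.5132096e+22 / 3.986e14)
T = 73894.7311 s = 1231.5789 min

1231.5789 minutes


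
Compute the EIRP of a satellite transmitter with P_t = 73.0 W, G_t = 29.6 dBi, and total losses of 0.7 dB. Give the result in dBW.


Pt = 73.0 W = 18.6332 dBW
EIRP = Pt_dBW + Gt - losses = 18.6332 + 29.6 - 0.7 = 47.5332 dBW

47.5332 dBW


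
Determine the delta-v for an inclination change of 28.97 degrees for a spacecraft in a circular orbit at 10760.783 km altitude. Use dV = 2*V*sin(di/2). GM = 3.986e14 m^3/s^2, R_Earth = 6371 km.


r = 17131.7830 km = 1.7131783e+07 m
V = sqrt(mu/r) = 4823.5564 m/s
di = 28.97 deg = 0.5056219 rad
dV = 2*V*sin(di/2) = 2*4823.5564*sin(0.2528109)
dV = 2412.9989 m/s = 2.4130 km/s

2.4130 km/s


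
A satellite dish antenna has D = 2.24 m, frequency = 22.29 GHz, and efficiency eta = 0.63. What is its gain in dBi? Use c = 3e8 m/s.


lambda = c/f = 3e8 / 2.229e+10 = 0.01345895 m
G = eta*(pi*D/lambda)^2 = 0.63*(pi*2.24/0.01345895)^2
G = 172232.0453 (linear)
G = 10*log10(172232.0453) = 52.3611 dBi

52.3611 dBi


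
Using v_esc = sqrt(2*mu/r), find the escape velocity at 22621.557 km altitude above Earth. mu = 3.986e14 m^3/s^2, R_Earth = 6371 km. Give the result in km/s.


r = 6371.0 + 22621.557 = 28992.5570 km = 2.8992557e+07 m
v_esc = sqrt(2*mu/r) = sqrt(2*3.986e14 / 2.8992557e+07)
v_esc = 5243.7308 m/s = 5.2437 km/s

5.2437 km/s


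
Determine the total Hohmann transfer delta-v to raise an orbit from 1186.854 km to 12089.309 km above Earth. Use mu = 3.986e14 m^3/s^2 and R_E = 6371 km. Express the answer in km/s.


r1 = 7557.8540 km = 7.557854e+06 m
r2 = 18460.3090 km = 1.8460309e+07 m
dv1 = sqrt(mu/r1)*(sqrt(2*r2/(r1+r2)) - 1) = 1388.7652 m/s
dv2 = sqrt(mu/r2)*(1 - sqrt(2*r1/(r1+r2))) = 1104.9398 m/s
total dv = |dv1| + |dv2| = 1388.7652 + 1104.9398 = 2493.7050 m/s = 2.4937 km/s

2.4937 km/s


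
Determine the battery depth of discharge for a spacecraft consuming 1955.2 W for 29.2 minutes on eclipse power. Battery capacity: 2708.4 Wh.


E_used = P * t / 60 = 1955.2 * 29.2 / 60 = 951.5307 Wh
DOD = E_used / E_total * 100 = 951.5307 / 2708.4 * 100
DOD = 35.1326 %

35.1326 %


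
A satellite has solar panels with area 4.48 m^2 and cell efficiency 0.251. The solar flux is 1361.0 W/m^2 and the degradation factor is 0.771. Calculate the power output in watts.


P = area * eta * S * degradation
P = 4.48 * 0.251 * 1361.0 * 0.771
P = 1179.9517 W

1179.9517 W


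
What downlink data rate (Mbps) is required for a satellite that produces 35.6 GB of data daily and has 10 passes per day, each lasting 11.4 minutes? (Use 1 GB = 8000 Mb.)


total contact time = 10 * 11.4 * 60 = 6840.0000 s
data = 35.6 GB = 284800.0000 Mb
rate = 284800.0000 / 6840.0000 = 41.6374 Mbps

41.6374 Mbps


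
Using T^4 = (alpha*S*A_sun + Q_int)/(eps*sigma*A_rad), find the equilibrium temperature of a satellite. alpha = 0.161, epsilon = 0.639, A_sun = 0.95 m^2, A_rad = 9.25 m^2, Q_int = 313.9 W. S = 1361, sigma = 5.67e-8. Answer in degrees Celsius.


Numerator = alpha*S*A_sun + Q_int = 0.161*1361*0.95 + 313.9 = 522.0649 W
Denominator = eps*sigma*A_rad = 0.639*5.67e-8*9.25 = 3.3513952e-07 W/K^4
T^4 = 1.557754e+09 K^4
T = 198.6665 K = -74.4835 C

-74.4835 degrees Celsius


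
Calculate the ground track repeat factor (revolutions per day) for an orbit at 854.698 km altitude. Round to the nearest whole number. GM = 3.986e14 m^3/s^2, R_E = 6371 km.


r = 7.225698e+06 m
T = 2*pi*sqrt(r^3/mu) = 6112.6697 s = 101.8778 min
revs/day = 1440 / 101.8778 = 14.1346
Rounded: 14 revolutions per day

14 revolutions per day


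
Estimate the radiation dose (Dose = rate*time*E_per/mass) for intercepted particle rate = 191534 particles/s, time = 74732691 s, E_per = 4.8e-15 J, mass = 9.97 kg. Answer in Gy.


Total energy deposited = rate * time * E_per
  = 191534 * 74732691 * 4.8e-15 = 0.06870649 J
Dose = E_total / mass = 0.06870649 / 9.97
Dose = 0.006891323 Gy

0.0069 Gy


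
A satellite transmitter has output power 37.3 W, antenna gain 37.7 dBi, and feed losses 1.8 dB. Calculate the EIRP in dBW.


Pt = 37.3 W = 15.7171 dBW
EIRP = Pt_dBW + Gt - losses = 15.7171 + 37.7 - 1.8 = 51.6171 dBW

51.6171 dBW


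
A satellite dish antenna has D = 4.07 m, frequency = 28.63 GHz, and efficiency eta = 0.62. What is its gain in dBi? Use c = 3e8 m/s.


lambda = c/f = 3e8 / 2.863e+10 = 0.01047852 m
G = eta*(pi*D/lambda)^2 = 0.62*(pi*4.07/0.01047852)^2
G = 923167.3579 (linear)
G = 10*log10(923167.3579) = 59.6528 dBi

59.6528 dBi


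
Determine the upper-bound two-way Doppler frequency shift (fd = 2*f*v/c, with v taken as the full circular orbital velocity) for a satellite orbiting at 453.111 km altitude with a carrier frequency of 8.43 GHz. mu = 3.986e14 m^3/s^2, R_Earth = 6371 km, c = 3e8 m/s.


r = 6.824111e+06 m
v = sqrt(mu/r) = 7642.6788 m/s (worst-case radial velocity)
f = 8.43 GHz = 8.43e+09 Hz
fd = 2*f*v/c = 2*8.43e+09*7642.6788/3.0e+08
fd = 429518.5468 Hz

429518.5468 Hz


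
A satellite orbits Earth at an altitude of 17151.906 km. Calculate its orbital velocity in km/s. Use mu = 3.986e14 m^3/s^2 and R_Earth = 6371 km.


r = R_E + alt = 6371.0 + 17151.906 = 23522.9060 km = 2.3522906e+07 m
v = sqrt(mu/r) = sqrt(3.986e14 / 2.3522906e+07) = 4116.4530 m/s = 4.1165 km/s

4.1165 km/s


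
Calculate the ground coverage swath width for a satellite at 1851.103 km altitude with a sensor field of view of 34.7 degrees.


FOV = 34.7 deg = 0.6056293 rad
swath = 2 * alt * tan(FOV/2) = 2 * 1851.103 * tan(0.3028146)
swath = 2 * 1851.103 * 0.3124229
swath = 1156.6539 km

1156.6539 km


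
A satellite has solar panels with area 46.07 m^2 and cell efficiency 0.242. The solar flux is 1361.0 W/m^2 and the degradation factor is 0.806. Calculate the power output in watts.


P = area * eta * S * degradation
P = 46.07 * 0.242 * 1361.0 * 0.806
P = 12230.0081 W

12230.0081 W


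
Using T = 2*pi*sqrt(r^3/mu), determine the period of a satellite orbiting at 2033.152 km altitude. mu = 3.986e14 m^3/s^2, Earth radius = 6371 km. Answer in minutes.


r = 8404.1520 km = 8.404152e+06 m
T = 2*pi*sqrt(r^3/mu) = 2*pi*sqrt(5.9358333e+20 / 3.986e14)
T = 7667.4697 s = 127.7912 min

127.7912 minutes


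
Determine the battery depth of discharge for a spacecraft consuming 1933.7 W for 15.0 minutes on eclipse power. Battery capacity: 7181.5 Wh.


E_used = P * t / 60 = 1933.7 * 15.0 / 60 = 483.4250 Wh
DOD = E_used / E_total * 100 = 483.4250 / 7181.5 * 100
DOD = 6.7315 %

6.7315 %


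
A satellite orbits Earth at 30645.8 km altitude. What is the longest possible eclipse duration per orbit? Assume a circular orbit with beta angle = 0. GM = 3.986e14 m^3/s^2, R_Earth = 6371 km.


r = 37016.8000 km
T = 1181.2948 min
Eclipse fraction = arcsin(R_E/r)/pi = arcsin(6371.0000/37016.8000)/pi
= arcsin(0.172111)/pi = 0.05505879
Eclipse duration = 0.05505879 * 1181.2948 = 65.0407 min

65.0407 minutes


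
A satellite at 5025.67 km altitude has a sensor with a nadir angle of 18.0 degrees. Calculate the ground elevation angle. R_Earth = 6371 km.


r = R_E + alt = 11396.6700 km
Law of sines in the satellite / Earth-center / ground-point triangle:
  sin(nadir)/R_E = sin(90 + el)/r  =>  cos(el) = (r/R_E)*sin(nadir)
cos(el) = (11396.6700 / 6371.0000) * sin(18.0 deg) = 0.5527805
el = arccos(0.5527805) = 56.4420 deg
(Earth-central angle = 90 - nadir - el = 15.5580 deg)

56.4420 degrees


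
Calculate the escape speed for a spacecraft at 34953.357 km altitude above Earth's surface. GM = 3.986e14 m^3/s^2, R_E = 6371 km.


r = 6371.0 + 34953.357 = 41324.3570 km = 4.1324357e+07 m
v_esc = sqrt(2*mu/r) = sqrt(2*3.986e14 / 4.1324357e+07)
v_esc = 4392.1847 m/s = 4.3922 km/s

4.3922 km/s


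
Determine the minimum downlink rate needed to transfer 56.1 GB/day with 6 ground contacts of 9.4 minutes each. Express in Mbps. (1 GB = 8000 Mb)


total contact time = 6 * 9.4 * 60 = 3384.0000 s
data = 56.1 GB = 448800.0000 Mb
rate = 448800.0000 / 3384.0000 = 132.6241 Mbps

132.6241 Mbps


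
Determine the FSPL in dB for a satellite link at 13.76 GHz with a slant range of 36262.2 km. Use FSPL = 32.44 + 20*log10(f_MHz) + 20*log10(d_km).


f = 13.76 GHz = 13760.0000 MHz
d = 36262.2 km
FSPL = 32.44 + 20*log10(13760.0000) + 20*log10(36262.2)
FSPL = 32.44 + 82.7724 + 91.1891
FSPL = 206.4015 dB

206.4015 dB


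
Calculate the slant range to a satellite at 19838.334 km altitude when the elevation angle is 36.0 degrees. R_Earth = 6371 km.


h = 19838.334 km, el = 36.0 deg
d = -R_E*sin(el) + sqrt((R_E*sin(el))^2 + 2*R_E*h + h^2)
d = -6371.0000*sin(0.6283185) + sqrt((6371.0000*0.5877853)^2 + 2*6371.0000*19838.334 + 19838.334^2)
d = 21952.7477 km

21952.7477 km


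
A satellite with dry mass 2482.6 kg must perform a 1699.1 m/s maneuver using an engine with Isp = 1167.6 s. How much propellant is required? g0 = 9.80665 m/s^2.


ve = Isp * g0 = 1167.6 * 9.80665 = 11450.244540 m/s
mass ratio = exp(dv/ve) = exp(1699.1/11450.244540) = 1.15996501
m_prop = m_dry * (mr - 1) = 2482.6 * (1.15996501 - 1)
m_prop = 397.1291 kg

397.1291 kg


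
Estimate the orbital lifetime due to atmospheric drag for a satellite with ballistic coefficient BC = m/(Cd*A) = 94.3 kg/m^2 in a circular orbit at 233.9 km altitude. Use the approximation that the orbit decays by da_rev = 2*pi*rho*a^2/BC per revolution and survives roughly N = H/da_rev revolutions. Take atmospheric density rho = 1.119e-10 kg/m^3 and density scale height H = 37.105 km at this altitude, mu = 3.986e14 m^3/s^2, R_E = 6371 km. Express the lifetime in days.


a = R_E + alt = 6604.9000 km = 6.6049e+06 m
da_rev = 2*pi*rho*a^2/BC = 2*pi*1.119e-10*(6.6049e+06)^2/94.3 = 325.260073 m per revolution
N = H/da_rev = 37105.0000 m / 325.260073 m = 114.0779 revolutions
P = 2*pi*sqrt(a^3/mu) = 5342.0825 s
lifetime = N*P = 114.0779 * 5342.0825 = 609413.7820 s = 7.0534 days

7.0534 days


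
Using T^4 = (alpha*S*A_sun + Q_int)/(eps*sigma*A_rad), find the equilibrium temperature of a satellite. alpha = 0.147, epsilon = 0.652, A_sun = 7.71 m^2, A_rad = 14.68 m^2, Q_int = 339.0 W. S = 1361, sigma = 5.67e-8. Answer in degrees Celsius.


Numerator = alpha*S*A_sun + Q_int = 0.147*1361*7.71 + 339.0 = 1881.5166 W
Denominator = eps*sigma*A_rad = 0.652*5.67e-8*14.68 = 5.4269611e-07 W/K^4
T^4 = 3.46698e+09 K^4
T = 242.6542 K = -30.4958 C

-30.4958 degrees Celsius


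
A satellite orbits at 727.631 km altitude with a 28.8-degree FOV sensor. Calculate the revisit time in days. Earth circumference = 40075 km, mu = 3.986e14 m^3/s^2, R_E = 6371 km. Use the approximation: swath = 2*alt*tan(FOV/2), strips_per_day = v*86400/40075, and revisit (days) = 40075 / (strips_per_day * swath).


swath = 2*727.631*tan(0.2513274) = 373.6478 km
v = sqrt(mu/r) = 7493.4419 m/s = 7.4934 km/s
strips/day = v*86400/40075 = 7.4934*86400/40075 = 16.1555
coverage/day = strips * swath = 16.1555 * 373.6478 = 6036.4827 km
revisit = 40075 / 6036.4827 = 6.6388 days

6.6388 days


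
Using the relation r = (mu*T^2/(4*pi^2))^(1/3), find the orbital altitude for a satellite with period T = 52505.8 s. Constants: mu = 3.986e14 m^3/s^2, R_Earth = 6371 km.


T = 52505.8 s
r = (mu*T^2/(4*pi^2))^(1/3) = (3.986e14 * 52505.8^2 / (4*pi^2))^(1/3)
r = 3.0306146e+07 m = 30306.1456 km
alt = r - R_E = 30306.1456 - 6371 = 23935.1456 km

23935.1456 km


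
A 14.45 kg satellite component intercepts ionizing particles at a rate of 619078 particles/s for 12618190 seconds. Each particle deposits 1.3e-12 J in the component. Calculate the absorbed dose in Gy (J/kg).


Total energy deposited = rate * time * E_per
  = 619078 * 12618190 * 1.3e-12 = 10.1551 J
Dose = E_total / mass = 10.1551 / 14.45
Dose = 0.7027776 Gy

0.7028 Gy


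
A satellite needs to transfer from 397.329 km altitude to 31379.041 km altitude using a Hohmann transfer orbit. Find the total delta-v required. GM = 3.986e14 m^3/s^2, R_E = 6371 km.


r1 = 6768.3290 km = 6.768329e+06 m
r2 = 37750.0410 km = 3.7750041e+07 m
dv1 = sqrt(mu/r1)*(sqrt(2*r2/(r1+r2)) - 1) = 2319.7228 m/s
dv2 = sqrt(mu/r2)*(1 - sqrt(2*r1/(r1+r2))) = 1457.6237 m/s
total dv = |dv1| + |dv2| = 2319.7228 + 1457.6237 = 3777.3466 m/s = 3.7773 km/s

3.7773 km/s


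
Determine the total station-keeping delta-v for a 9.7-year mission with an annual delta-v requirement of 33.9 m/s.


dV = rate * years = 33.9 * 9.7
dV = 328.8300 m/s

328.8300 m/s


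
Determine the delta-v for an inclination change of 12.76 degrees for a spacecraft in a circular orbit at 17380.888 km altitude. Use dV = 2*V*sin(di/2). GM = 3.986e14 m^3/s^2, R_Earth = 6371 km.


r = 23751.8880 km = 2.3751888e+07 m
V = sqrt(mu/r) = 4096.5624 m/s
di = 12.76 deg = 0.222704 rad
dV = 2*V*sin(di/2) = 2*4096.5624*sin(0.111352)
dV = 910.4367 m/s = 0.9104367 km/s

0.9104 km/s


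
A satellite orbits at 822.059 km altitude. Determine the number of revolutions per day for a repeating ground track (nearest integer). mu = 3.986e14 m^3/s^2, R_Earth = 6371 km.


r = 7.193059e+06 m
T = 2*pi*sqrt(r^3/mu) = 6071.2995 s = 101.1883 min
revs/day = 1440 / 101.1883 = 14.2309
Rounded: 14 revolutions per day

14 revolutions per day
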